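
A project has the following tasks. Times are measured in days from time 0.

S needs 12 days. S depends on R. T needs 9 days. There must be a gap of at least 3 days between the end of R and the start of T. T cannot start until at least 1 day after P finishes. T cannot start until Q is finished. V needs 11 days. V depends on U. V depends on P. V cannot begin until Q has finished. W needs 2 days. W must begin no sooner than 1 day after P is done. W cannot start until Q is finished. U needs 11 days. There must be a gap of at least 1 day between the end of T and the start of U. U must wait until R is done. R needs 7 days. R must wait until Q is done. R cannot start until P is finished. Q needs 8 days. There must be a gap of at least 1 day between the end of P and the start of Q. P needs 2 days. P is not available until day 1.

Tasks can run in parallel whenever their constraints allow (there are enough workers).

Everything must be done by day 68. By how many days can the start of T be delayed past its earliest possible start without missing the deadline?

14

P cannot begin until its own release at day 1. It runs from day 1 to 1 + 2 = day 3.
Q waits on P (finishes day 3, plus 1-day gap → day 4), so it starts at day 4 and finishes at 4 + 8 = day 12.
R has to wait for Q (finishes day 12); P (finishes day 3). The latest of these is day 12, so R runs day 12 to 12 + 7 = day 19.
T has to wait for R (finishes day 19, plus 3-day gap → day 22); P (finishes day 3, plus 1-day gap → day 4); Q (finishes day 12). The latest of these is day 22, so T runs day 22 to 22 + 9 = day 31.

Working backward from the deadline:
V has no dependents, so it just needs to finish by day 68. Starting by 68 − 11 = day 57 achieves that.
U must finish before V (must start by day 57). With an 11-day duration, U must start by 57 − 11 = day 46.
T feeds into U (must start by day 46, minus 1-day gap → day 45); so T must finish by day 45 and therefore start by day 36.
So T can start as early as day 22 and as late as day 36, giving 36 − 22 = 14 days of slack.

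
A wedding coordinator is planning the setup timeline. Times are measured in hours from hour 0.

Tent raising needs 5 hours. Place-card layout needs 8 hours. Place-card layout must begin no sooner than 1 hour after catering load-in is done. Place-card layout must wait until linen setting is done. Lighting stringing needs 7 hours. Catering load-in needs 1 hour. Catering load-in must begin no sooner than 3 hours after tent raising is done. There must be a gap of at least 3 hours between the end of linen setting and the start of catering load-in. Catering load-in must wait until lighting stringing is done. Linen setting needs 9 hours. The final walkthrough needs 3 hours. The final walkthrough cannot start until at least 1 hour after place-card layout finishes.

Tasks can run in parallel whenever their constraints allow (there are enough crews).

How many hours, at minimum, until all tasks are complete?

Lighting stringing has no prerequisites, so it starts at hour 0 and finishes at hour 7.
Nothing blocks linen setting, so it runs from hour 0 to hour 9.
Nothing blocks tent raising, so it runs from hour 0 to hour 5.
Catering load-in has to wait for tent raising (finishes hour 5, plus 3-hour gap → hour 8); linen setting (finishes hour 9, plus 3-hour gap → hour 12); lighting stringing (finishes hour 7). The latest of these is hour 12, so catering load-in runs hour 12 to 12 + 1 = hour 13.
Place-card layout needs all of catering load-in (finishes hour 13, plus 1-hour gap → hour 14); linen setting (finishes hour 9). That puts its earliest start at hour 14; it finishes at 14 + 8 = hour 22.
After place-card layout (finishes hour 22, plus 1-hour gap → hour 23), the final walkthrough can start at hour 23 and finishes at hour 26.
All tasks are finished once the last one completes. Finish times: Tent raising at 5, Linen setting at 9, Lighting stringing at 7, Catering load-in at 13, Place-card layout at 22, The final walkthrough at 26. The latest is hour 26.

26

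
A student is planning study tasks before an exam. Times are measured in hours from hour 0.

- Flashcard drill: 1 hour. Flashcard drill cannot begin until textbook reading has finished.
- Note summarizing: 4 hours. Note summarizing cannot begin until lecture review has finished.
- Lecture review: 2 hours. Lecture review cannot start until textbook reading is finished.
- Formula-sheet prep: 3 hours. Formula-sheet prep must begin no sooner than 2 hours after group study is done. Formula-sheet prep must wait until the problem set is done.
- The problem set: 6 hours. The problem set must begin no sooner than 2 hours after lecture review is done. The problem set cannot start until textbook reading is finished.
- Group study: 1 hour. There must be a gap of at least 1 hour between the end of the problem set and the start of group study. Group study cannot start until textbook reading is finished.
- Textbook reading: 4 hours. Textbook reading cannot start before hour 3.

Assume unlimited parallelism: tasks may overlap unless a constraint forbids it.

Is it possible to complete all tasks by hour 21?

No

After its own release at hour 3, textbook reading can start at hour 3 and finishes at hour 7.
Flashcard drill waits on textbook reading (finishes hour 7), so it starts at hour 7 and finishes at 7 + 1 = hour 8.
Lecture review waits on textbook reading (finishes hour 7), so it starts at hour 7 and finishes at 7 + 2 = hour 9.
Note summarizing cannot begin until lecture review (finishes hour 9). It runs from hour 9 to 9 + 4 = hour 13.
The problem set has to wait for lecture review (finishes hour 9, plus 2-hour gap → hour 11); textbook reading (finishes hour 7). The latest of these is hour 11, so the problem set runs hour 11 to 11 + 6 = hour 17.
For group study: the problem set (finishes hour 17, plus 1-hour gap → hour 18); textbook reading (finishes hour 7). Taking the maximum gives a start of hour 18, and it finishes at 18 + 1 = hour 19.
Formula-sheet prep needs all of group study (finishes hour 19, plus 2-hour gap → hour 21); the problem set (finishes hour 17). That puts its earliest start at hour 21; it finishes at 21 + 3 = hour 24.
The earliest everything can be done is hour 24, which is after the deadline of 21, so it is not possible.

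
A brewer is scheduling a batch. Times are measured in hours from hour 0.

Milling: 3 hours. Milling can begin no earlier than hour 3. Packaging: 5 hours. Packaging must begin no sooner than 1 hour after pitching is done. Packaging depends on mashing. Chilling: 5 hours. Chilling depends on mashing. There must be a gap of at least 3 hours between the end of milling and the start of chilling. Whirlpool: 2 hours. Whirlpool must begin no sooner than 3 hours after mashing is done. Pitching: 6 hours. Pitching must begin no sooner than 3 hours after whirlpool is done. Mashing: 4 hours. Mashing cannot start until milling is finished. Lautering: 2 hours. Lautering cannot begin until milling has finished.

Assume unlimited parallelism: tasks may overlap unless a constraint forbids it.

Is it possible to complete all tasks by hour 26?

After its own release at hour 3, milling can start at hour 3 and finishes at hour 6.
Lautering cannot begin until milling (finishes hour 6). It runs from hour 6 to 6 + 2 = hour 8.
After milling (finishes hour 6), mashing can start at hour 6 and finishes at hour 10.
Chilling has to wait for mashing (finishes hour 10); milling (finishes hour 6, plus 3-hour gap → hour 9). The latest of these is hour 10, so chilling runs hour 10 to 10 + 5 = hour 15.
Whirlpool waits on mashing (finishes hour 10, plus 3-hour gap → hour 13), so it starts at hour 13 and finishes at 13 + 2 = hour 15.
After whirlpool (finishes hour 15, plus 3-hour gap → hour 18), pitching can start at hour 18 and finishes at hour 24.
Packaging cannot start until pitching (finishes hour 24, plus 1-hour gap → hour 25); mashing (finishes hour 10). The controlling bound is hour 25, so packaging finishes at 25 + 5 = hour 30.
The earliest everything can be done is hour 30, which is after the deadline of 26, so it is not possible.

No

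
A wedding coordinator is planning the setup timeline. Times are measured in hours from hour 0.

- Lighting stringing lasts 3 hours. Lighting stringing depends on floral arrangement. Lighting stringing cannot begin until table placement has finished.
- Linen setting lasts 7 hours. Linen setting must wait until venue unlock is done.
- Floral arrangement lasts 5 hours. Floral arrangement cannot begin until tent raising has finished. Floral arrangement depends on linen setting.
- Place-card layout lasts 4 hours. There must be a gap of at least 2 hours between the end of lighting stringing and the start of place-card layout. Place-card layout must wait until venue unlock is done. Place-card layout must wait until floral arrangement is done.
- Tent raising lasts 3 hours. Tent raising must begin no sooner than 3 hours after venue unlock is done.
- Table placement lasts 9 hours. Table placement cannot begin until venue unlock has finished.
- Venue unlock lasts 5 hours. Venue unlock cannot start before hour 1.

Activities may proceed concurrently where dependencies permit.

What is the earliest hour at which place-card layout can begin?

23

After its own release at hour 1, venue unlock can start at hour 1 and finishes at hour 6.
Linen setting cannot begin until venue unlock (finishes hour 6). It runs from hour 6 to 6 + 7 = hour 13.
After venue unlock (finishes hour 6), table placement can start at hour 6 and finishes at hour 15.
Tent raising waits on venue unlock (finishes hour 6, plus 3-hour gap → hour 9), so it starts at hour 9 and finishes at 9 + 3 = hour 12.
For floral arrangement: tent raising (finishes hour 12); linen setting (finishes hour 13). Taking the maximum gives a start of hour 13, and it finishes at 13 + 5 = hour 18.
Lighting stringing cannot start until floral arrangement (finishes hour 18); table placement (finishes hour 15). The controlling bound is hour 18, so lighting stringing finishes at 18 + 3 = hour 21.
Place-card layout waits on lighting stringing (finishes hour 21, plus 2-hour gap → hour 23); venue unlock (finishes hour 6); floral arrangement (finishes hour 18). The latest of these is hour 23, which is the earliest place-card layout can start.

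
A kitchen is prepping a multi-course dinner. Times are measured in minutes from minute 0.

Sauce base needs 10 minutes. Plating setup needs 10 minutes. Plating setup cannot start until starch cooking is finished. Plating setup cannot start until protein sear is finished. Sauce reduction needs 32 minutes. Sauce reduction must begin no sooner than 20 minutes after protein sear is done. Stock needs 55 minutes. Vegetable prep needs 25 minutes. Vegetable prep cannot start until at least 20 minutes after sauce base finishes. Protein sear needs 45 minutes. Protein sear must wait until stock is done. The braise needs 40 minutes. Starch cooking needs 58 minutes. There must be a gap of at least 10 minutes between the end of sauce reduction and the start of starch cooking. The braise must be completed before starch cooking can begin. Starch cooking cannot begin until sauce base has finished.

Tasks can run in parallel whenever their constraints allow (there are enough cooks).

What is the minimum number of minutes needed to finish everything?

The braise has no prerequisites, so it starts at minute 0 and finishes at minute 40.
Sauce base can start immediately at minute 0; it finishes at minute 10.
After sauce base (finishes minute 10, plus 20-minute gap → minute 30), vegetable prep can start at minute 30 and finishes at minute 55.
Stock can start immediately at minute 0; it finishes at minute 55.
Protein sear cannot begin until stock (finishes minute 55). It runs from minute 55 to 55 + 45 = minute 100.
Sauce reduction waits on protein sear (finishes minute 100, plus 20-minute gap → minute 120), so it starts at minute 120 and finishes at 120 + 32 = minute 152.
Starch cooking has to wait for sauce reduction (finishes minute 152, plus 10-minute gap → minute 162); the braise (finishes minute 40); sauce base (finishes minute 10). The latest of these is minute 162, so starch cooking runs minute 162 to 162 + 58 = minute 220.
Plating setup has to wait for starch cooking (finishes minute 220); protein sear (finishes minute 100). The latest of these is minute 220, so plating setup runs minute 220 to 220 + 10 = minute 230.
All tasks are finished once the last one completes. Finish times: Stock at 55, Sauce base at 10, The braise at 40, Protein sear at 100, Vegetable prep at 55, Sauce reduction at 152, Starch cooking at 220, Plating setup at 230. The latest is minute 230.

230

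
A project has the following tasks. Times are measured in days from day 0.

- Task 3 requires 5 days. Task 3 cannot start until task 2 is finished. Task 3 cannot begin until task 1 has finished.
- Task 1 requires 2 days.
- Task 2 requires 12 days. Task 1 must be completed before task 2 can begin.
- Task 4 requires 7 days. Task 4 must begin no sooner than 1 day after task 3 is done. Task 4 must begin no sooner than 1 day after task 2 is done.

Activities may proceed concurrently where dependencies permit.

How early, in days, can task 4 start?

Task 1 has no prerequisites, so it starts at day 0 and finishes at day 2.
Task 2 cannot begin until task 1 (finishes day 2). It runs from day 2 to 2 + 12 = day 14.
For task 3: task 2 (finishes day 14); task 1 (finishes day 2). Taking the maximum gives a start of day 14, and it finishes at 14 + 5 = day 19.
Task 4 waits on task 3 (finishes day 19, plus 1-day gap → day 20); task 2 (finishes day 14, plus 1-day gap → day 15). The latest of these is day 20, which is the earliest task 4 can start.

20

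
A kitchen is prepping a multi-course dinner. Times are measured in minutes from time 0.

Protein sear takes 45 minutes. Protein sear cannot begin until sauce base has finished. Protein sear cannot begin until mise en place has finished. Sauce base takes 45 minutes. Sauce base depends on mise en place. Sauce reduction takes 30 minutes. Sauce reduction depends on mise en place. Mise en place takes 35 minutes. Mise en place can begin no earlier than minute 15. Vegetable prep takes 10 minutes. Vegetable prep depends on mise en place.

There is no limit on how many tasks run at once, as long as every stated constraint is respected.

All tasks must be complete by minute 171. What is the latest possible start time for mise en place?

46

Protein sear must finish by minute 171; it takes 45 minutes, so it must start by 171 − 45 = minute 126.
Sauce base has to be done before protein sear (must start by minute 126). That means finishing by minute 126, i.e. starting by 126 − 45 = minute 81.
To finish by minute 171, vegetable prep (duration 10) must start no later than minute 161.
Sauce reduction must finish by minute 171; it takes 30 minutes, so it must start by 171 − 30 = minute 141.
Mise en place has several dependents: sauce base (must start by minute 81); protein sear (must start by minute 126); vegetable prep (must start by minute 161); sauce reduction (must start by minute 141). The earliest of those limits is minute 81, so mise en place must start by 81 − 35 = minute 46.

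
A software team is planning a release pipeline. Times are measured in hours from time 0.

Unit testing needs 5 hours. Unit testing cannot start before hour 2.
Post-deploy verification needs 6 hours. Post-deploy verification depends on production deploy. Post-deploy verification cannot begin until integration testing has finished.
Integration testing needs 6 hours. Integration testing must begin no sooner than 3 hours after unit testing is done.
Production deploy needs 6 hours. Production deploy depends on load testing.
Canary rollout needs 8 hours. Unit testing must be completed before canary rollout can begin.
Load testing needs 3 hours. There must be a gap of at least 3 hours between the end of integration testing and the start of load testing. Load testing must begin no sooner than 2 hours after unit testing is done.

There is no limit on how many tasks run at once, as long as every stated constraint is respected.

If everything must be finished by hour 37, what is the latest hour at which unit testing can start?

Post-deploy verification has no dependents, so it just needs to finish by hour 37. Starting by 37 − 6 = hour 31 achieves that.
Production deploy must finish before post-deploy verification (must start by hour 31). With a 6-hour duration, production deploy must start by 31 − 6 = hour 25.
Since production deploy (must start by hour 25) depends on it, load testing must finish by hour 25. Backing off its 3-hour duration gives a latest start of hour 22.
Integration testing must finish in time for load testing (must start by hour 22, minus 3-hour gap → hour 19); post-deploy verification (must start by hour 31). The tightest is hour 19, so integration testing must start by 19 − 6 = hour 13.
Canary rollout has no dependents, so it just needs to finish by hour 37. Starting by 37 − 8 = hour 29 achieves that.
Unit testing has several dependents: integration testing (must start by hour 13, minus 3-hour gap → hour 10); canary rollout (must start by hour 29); load testing (must start by hour 22, minus 2-hour gap → hour 20). The earliest of those limits is hour 10, so unit testing must start by 10 − 5 = hour 5.

5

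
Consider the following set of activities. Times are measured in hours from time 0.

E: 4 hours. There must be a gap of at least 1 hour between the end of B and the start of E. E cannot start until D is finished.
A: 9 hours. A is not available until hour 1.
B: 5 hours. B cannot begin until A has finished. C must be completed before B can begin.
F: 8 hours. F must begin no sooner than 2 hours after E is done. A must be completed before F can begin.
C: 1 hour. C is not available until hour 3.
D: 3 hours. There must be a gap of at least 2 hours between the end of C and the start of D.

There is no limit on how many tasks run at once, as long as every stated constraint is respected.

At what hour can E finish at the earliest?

20

After its own release at hour 3, C can start at hour 3 and finishes at hour 4.
D cannot begin until C (finishes hour 4, plus 2-hour gap → hour 6). It runs from hour 6 to 6 + 3 = hour 9.
A cannot begin until its own release at hour 1. It runs from hour 1 to 1 + 9 = hour 10.
For B: A (finishes hour 10); C (finishes hour 4). Taking the maximum gives a start of hour 10, and it finishes at 10 + 5 = hour 15.
For E: B (finishes hour 15, plus 1-hour gap → hour 16); D (finishes hour 9). Taking the maximum gives a start of hour 16, and it finishes at 16 + 4 = hour 20.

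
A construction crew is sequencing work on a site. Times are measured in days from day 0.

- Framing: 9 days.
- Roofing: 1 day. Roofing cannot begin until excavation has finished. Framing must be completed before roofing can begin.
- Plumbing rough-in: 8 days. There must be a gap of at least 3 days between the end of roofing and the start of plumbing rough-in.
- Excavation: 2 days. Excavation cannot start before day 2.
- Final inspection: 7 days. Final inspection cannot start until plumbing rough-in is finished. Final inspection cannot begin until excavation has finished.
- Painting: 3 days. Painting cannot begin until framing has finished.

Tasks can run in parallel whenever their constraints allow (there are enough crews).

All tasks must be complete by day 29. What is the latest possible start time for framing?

1

Nothing follows final inspection; the deadline of day 29 is its only limit. It must start by 29 − 7 = day 22.
Plumbing rough-in has to be done before final inspection (must start by day 22). That means finishing by day 22, i.e. starting by 22 − 8 = day 14.
Roofing has to be done before plumbing rough-in (must start by day 14, minus 3-day gap → day 11). That means finishing by day 11, i.e. starting by 11 − 1 = day 10.
Painting must finish by day 29; it takes 3 days, so it must start by 29 − 3 = day 26.
Framing has several dependents: roofing (must start by day 10); painting (must start by day 26). The earliest of those limits is day 10, so framing must start by 10 − 9 = day 1.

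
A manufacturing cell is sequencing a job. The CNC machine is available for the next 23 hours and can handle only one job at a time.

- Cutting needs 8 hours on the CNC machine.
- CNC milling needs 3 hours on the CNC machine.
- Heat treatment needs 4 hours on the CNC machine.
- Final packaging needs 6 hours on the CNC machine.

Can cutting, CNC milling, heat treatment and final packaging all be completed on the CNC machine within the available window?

Yes

Running back to back, the jobs need 8 + 3 + 4 + 6 = 21 hours on the CNC machine.
Since 21 ≤ 23, they fit within the window.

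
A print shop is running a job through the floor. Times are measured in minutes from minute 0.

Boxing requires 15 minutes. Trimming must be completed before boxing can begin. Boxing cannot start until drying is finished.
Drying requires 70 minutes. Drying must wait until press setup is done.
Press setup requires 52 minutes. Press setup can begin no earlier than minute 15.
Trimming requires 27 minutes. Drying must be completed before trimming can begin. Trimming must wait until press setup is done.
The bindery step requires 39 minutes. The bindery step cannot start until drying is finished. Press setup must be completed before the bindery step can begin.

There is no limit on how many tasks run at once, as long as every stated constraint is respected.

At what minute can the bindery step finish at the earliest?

176

Press setup cannot begin until its own release at minute 15. It runs from minute 15 to 15 + 52 = minute 67.
Drying cannot begin until press setup (finishes minute 67). It runs from minute 67 to 67 + 70 = minute 137.
The bindery step has to wait for drying (finishes minute 137); press setup (finishes minute 67). The latest of these is minute 137, so the bindery step runs minute 137 to 137 + 39 = minute 176.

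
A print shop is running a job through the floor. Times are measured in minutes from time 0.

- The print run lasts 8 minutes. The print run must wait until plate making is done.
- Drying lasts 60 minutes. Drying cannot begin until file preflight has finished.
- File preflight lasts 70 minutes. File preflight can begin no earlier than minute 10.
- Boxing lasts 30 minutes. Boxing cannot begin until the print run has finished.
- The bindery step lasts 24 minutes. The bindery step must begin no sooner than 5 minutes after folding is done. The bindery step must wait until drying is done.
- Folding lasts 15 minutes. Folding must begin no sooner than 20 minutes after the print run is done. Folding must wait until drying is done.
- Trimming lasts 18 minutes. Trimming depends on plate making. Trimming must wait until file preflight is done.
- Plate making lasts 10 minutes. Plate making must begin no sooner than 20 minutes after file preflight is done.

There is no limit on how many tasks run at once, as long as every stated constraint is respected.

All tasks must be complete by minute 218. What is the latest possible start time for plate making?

Nothing follows the bindery step; the deadline of minute 218 is its only limit. It must start by 218 − 24 = minute 194.
Folding feeds into the bindery step (must start by minute 194, minus 5-minute gap → minute 189); so folding must finish by minute 189 and therefore start by minute 174.
Boxing must finish by minute 218; it takes 30 minutes, so it must start by 218 − 30 = minute 188.
For the print run: folding (must start by minute 174, minus 20-minute gap → minute 154); boxing (must start by minute 188). The most restrictive is minute 154; with an 8-minute duration, the print run must start by minute 146.
Trimming must finish by minute 218; it takes 18 minutes, so it must start by 218 − 18 = minute 200.
Plate making must finish in time for the print run (must start by minute 146); trimming (must start by minute 200). The tightest is minute 146, so plate making must start by 146 − 10 = minute 136.

136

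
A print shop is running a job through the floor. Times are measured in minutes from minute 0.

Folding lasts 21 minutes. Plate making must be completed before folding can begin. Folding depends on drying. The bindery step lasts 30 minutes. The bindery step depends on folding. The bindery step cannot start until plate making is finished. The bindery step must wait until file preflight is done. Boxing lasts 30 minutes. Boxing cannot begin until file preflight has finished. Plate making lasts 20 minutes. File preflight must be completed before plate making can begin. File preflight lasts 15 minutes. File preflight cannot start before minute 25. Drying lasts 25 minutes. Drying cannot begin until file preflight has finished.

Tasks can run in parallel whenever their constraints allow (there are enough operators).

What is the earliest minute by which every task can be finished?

116

File preflight waits on its own release at minute 25, so it starts at minute 25 and finishes at 25 + 15 = minute 40.
Boxing waits on file preflight (finishes minute 40), so it starts at minute 40 and finishes at 40 + 30 = minute 70.
After file preflight (finishes minute 40), drying can start at minute 40 and finishes at minute 65.
Plate making waits on file preflight (finishes minute 40), so it starts at minute 40 and finishes at 40 + 20 = minute 60.
Folding needs all of plate making (finishes minute 60); drying (finishes minute 65). That puts its earliest start at minute 65; it finishes at 65 + 21 = minute 86.
The bindery step has to wait for folding (finishes minute 86); plate making (finishes minute 60); file preflight (finishes minute 40). The latest of these is minute 86, so the bindery step runs minute 86 to 86 + 30 = minute 116.
All tasks are finished once the last one completes. Finish times: File preflight at 40, Plate making at 60, Drying at 65, Folding at 86, The bindery step at 116, Boxing at 70. The latest is minute 116.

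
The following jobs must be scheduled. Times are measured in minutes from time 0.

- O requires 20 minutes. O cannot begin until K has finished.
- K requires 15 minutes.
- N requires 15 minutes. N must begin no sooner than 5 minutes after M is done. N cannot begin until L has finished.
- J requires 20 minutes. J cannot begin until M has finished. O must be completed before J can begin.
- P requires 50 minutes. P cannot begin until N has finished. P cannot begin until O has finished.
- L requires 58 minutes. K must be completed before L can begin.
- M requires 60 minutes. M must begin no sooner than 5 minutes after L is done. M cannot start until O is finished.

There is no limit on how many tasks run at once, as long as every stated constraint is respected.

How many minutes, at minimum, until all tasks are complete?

K has no prerequisites, so it starts at minute 0 and finishes at minute 15.
After K (finishes minute 15), O can start at minute 15 and finishes at minute 35.
L waits on K (finishes minute 15), so it starts at minute 15 and finishes at 15 + 58 = minute 73.
M has to wait for L (finishes minute 73, plus 5-minute gap → minute 78); O (finishes minute 35). The latest of these is minute 78, so M runs minute 78 to 78 + 60 = minute 138.
N needs all of M (finishes minute 138, plus 5-minute gap → minute 143); L (finishes minute 73). That puts its earliest start at minute 143; it finishes at 143 + 15 = minute 158.
For P: N (finishes minute 158); O (finishes minute 35). Taking the maximum gives a start of minute 158, and it finishes at 158 + 50 = minute 208.
J has to wait for M (finishes minute 138); O (finishes minute 35). The latest of these is minute 138, so J runs minute 138 to 138 + 20 = minute 158.
All tasks are finished once the last one completes. Finish times: J at 158, K at 15, L at 73, M at 138, N at 158, O at 35, P at 208. The latest is minute 208.

208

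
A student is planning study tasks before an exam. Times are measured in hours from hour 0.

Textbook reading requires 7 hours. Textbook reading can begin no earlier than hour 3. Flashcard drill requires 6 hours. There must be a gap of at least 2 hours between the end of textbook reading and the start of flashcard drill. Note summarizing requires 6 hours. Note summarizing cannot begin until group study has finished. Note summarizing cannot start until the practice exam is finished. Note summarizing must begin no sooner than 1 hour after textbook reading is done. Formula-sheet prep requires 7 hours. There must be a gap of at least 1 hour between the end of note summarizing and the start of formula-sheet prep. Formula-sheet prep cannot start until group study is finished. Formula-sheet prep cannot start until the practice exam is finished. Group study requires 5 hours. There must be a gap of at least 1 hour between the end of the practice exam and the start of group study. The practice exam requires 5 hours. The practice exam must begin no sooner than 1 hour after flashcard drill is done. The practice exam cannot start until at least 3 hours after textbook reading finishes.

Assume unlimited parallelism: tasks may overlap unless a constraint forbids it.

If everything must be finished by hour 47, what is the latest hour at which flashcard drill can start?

To finish by hour 47, formula-sheet prep (duration 7) must start no later than hour 40.
Note summarizing has to be done before formula-sheet prep (must start by hour 40, minus 1-hour gap → hour 39). That means finishing by hour 39, i.e. starting by 39 − 6 = hour 33.
Group study feeds note summarizing (must start by hour 33); formula-sheet prep (must start by hour 40). Taking the minimum, group study must finish by hour 33 and start by 33 − 5 = hour 28.
The practice exam has several dependents: group study (must start by hour 28, minus 1-hour gap → hour 27); note summarizing (must start by hour 33); formula-sheet prep (must start by hour 40). The earliest of those limits is hour 27, so the practice exam must start by 27 − 5 = hour 22.
Flashcard drill feeds into the practice exam (must start by hour 22, minus 1-hour gap → hour 21); so flashcard drill must finish by hour 21 and therefore start by hour 15.

15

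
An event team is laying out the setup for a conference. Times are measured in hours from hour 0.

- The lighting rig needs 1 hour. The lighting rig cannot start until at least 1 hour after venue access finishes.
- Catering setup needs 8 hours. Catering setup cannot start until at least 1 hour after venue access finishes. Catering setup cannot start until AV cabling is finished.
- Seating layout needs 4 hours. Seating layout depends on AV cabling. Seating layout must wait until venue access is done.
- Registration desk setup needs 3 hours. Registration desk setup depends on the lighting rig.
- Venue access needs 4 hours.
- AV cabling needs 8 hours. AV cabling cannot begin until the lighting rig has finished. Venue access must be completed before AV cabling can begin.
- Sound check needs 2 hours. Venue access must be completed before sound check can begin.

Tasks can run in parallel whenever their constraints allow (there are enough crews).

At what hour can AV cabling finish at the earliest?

Venue access can start immediately at hour 0; it finishes at hour 4.
The lighting rig cannot begin until venue access (finishes hour 4, plus 1-hour gap → hour 5). It runs from hour 5 to 5 + 1 = hour 6.
AV cabling cannot start until the lighting rig (finishes hour 6); venue access (finishes hour 4). The controlling bound is hour 6, so AV cabling finishes at 6 + 8 = hour 14.

14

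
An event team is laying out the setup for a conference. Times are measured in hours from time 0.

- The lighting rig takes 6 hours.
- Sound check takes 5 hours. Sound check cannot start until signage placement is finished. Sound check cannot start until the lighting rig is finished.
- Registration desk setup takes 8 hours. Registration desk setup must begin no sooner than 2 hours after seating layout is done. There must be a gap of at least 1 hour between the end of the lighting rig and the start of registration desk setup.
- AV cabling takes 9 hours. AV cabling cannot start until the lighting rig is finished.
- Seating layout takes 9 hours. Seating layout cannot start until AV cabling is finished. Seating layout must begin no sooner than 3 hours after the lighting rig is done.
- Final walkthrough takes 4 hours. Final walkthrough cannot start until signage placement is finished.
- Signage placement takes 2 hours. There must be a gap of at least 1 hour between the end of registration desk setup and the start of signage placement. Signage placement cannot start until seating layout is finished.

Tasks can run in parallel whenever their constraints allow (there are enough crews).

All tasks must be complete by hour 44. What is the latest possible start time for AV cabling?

Nothing follows sound check; the deadline of hour 44 is its only limit. It must start by 44 − 5 = hour 39.
Final walkthrough has no dependents, so it just needs to finish by hour 44. Starting by 44 − 4 = hour 40 achieves that.
Signage placement has several dependents: sound check (must start by hour 39); final walkthrough (must start by hour 40). The earliest of those limits is hour 39, so signage placement must start by 39 − 2 = hour 37.
Registration desk setup has to be done before signage placement (must start by hour 37, minus 1-hour gap → hour 36). That means finishing by hour 36, i.e. starting by 36 − 8 = hour 28.
Seating layout feeds registration desk setup (must start by hour 28, minus 2-hour gap → hour 26); signage placement (must start by hour 37). Taking the minimum, seating layout must finish by hour 26 and start by 26 − 9 = hour 17.
Since seating layout (must start by hour 17) depends on it, AV cabling must finish by hour 17. Backing off its 9-hour duration gives a latest start of hour 8.

8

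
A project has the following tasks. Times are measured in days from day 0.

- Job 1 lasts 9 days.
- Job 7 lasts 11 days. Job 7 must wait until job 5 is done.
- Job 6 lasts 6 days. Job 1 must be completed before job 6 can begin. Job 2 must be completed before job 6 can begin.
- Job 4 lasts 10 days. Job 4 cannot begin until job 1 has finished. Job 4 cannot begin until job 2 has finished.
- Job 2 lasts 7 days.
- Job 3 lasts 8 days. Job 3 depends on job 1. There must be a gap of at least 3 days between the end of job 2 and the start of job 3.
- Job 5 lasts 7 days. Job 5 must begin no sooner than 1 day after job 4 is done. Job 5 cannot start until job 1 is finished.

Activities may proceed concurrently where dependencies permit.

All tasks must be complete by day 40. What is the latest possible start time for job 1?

2

To finish by day 40, job 3 (duration 8) must start no later than day 32.
Nothing follows job 7; the deadline of day 40 is its only limit. It must start by 40 − 11 = day 29.
Job 5 feeds into job 7 (must start by day 29); so job 5 must finish by day 29 and therefore start by day 22.
Since job 5 (must start by day 22, minus 1-day gap → day 21) depends on it, job 4 must finish by day 21. Backing off its 10-day duration gives a latest start of day 11.
Job 6 has no dependents, so it just needs to finish by day 40. Starting by 40 − 6 = day 34 achieves that.
Job 1 must finish in time for job 3 (must start by day 32); job 4 (must start by day 11); job 5 (must start by day 22); job 6 (must start by day 34). The tightest is day 11, so job 1 must start by 11 − 9 = day 2.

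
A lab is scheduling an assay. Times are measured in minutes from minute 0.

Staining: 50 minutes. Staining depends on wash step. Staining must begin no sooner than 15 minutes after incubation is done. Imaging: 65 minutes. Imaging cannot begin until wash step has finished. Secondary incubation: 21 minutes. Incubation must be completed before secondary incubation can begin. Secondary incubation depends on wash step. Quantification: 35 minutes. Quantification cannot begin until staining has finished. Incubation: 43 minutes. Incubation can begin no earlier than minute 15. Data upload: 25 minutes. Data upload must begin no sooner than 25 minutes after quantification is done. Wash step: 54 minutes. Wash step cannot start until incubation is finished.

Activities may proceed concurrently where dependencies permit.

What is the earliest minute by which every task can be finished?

After its own release at minute 15, incubation can start at minute 15 and finishes at minute 58.
After incubation (finishes minute 58), wash step can start at minute 58 and finishes at minute 112.
After wash step (finishes minute 112), imaging can start at minute 112 and finishes at minute 177.
Secondary incubation has to wait for incubation (finishes minute 58); wash step (finishes minute 112). The latest of these is minute 112, so secondary incubation runs minute 112 to 112 + 21 = minute 133.
For staining: wash step (finishes minute 112); incubation (finishes minute 58, plus 15-minute gap → minute 73). Taking the maximum gives a start of minute 112, and it finishes at 112 + 50 = minute 162.
Quantification cannot begin until staining (finishes minute 162). It runs from minute 162 to 162 + 35 = minute 197.
After quantification (finishes minute 197, plus 25-minute gap → minute 222), data upload can start at minute 222 and finishes at minute 247.
All tasks are finished once the last one completes. Finish times: Incubation at 58, Wash step at 112, Staining at 162, Secondary incubation at 133, Imaging at 177, Quantification at 197, Data upload at 247. The latest is minute 247.

247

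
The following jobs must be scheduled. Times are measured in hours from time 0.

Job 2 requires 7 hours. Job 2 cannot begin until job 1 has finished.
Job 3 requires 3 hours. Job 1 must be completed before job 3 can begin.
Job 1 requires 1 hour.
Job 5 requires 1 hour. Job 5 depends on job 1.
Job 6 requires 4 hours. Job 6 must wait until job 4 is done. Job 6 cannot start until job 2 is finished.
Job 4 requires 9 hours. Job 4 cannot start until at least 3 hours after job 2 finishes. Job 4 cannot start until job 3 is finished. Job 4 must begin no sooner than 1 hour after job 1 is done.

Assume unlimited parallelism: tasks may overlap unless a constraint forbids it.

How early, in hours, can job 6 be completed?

Nothing blocks job 1, so it runs from hour 0 to hour 1.
After job 1 (finishes hour 1), job 3 can start at hour 1 and finishes at hour 4.
Job 2 cannot begin until job 1 (finishes hour 1). It runs from hour 1 to 1 + 7 = hour 8.
For job 4: job 2 (finishes hour 8, plus 3-hour gap → hour 11); job 3 (finishes hour 4); job 1 (finishes hour 1, plus 1-hour gap → hour 2). Taking the maximum gives a start of hour 11, and it finishes at 11 + 9 = hour 20.
Job 6 needs all of job 4 (finishes hour 20); job 2 (finishes hour 8). That puts its earliest start at hour 20; it finishes at 20 + 4 = hour 24.

24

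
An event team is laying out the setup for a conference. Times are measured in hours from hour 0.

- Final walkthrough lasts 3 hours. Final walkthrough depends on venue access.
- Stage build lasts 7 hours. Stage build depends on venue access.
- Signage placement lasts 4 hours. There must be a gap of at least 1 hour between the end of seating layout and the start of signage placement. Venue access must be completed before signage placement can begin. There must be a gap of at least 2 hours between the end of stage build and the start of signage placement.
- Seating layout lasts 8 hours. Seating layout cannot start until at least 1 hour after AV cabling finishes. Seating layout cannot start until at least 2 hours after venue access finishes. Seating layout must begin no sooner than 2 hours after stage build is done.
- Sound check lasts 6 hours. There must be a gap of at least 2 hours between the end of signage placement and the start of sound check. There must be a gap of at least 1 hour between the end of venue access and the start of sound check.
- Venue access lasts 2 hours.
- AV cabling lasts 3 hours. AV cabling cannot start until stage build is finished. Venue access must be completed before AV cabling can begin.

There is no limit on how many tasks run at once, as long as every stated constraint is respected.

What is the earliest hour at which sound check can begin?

28

Venue access has no prerequisites, so it starts at hour 0 and finishes at hour 2.
Stage build cannot begin until venue access (finishes hour 2). It runs from hour 2 to 2 + 7 = hour 9.
AV cabling has to wait for stage build (finishes hour 9); venue access (finishes hour 2). The latest of these is hour 9, so AV cabling runs hour 9 to 9 + 3 = hour 12.
Seating layout needs all of AV cabling (finishes hour 12, plus 1-hour gap → hour 13); venue access (finishes hour 2, plus 2-hour gap → hour 4); stage build (finishes hour 9, plus 2-hour gap → hour 11). That puts its earliest start at hour 13; it finishes at 13 + 8 = hour 21.
For signage placement: seating layout (finishes hour 21, plus 1-hour gap → hour 22); venue access (finishes hour 2); stage build (finishes hour 9, plus 2-hour gap → hour 11). Taking the maximum gives a start of hour 22, and it finishes at 22 + 4 = hour 26.
Sound check waits on signage placement (finishes hour 26, plus 2-hour gap → hour 28); venue access (finishes hour 2, plus 1-hour gap → hour 3). The latest of these is hour 28, which is the earliest sound check can start.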